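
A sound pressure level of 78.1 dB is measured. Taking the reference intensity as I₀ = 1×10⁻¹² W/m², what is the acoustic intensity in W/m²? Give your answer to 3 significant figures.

6.46e-05 W/m²

I = I₀·10^(L/10) = 10⁻¹² × 10^(78.1/10) = 10^(-4.190).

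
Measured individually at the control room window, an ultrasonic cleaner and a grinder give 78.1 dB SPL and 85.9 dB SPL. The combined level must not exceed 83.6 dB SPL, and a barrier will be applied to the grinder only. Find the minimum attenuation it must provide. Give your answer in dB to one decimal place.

3.7 dB

The untreated sources together contribute 10^(78.1/10) = 6.457e+07, i.e. 78.10 dB SPL.
To meet 83.6 dB SPL overall, the treated grinder may contribute at most 10^(83.6/10) − 6.457e+07 = 1.645e+08, i.e. 82.16 dB SPL.
So the grinder must be reduced from 85.9 to 82.16 dB SPL: IL = 3.74 dB.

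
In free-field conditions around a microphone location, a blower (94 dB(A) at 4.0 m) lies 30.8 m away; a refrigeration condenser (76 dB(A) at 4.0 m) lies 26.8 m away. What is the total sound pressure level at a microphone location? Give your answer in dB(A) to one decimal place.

76.4 dB(A)

First find each source's level at the receiver (point-source: −20·log₁₀(r/r_ref)), then combine on an intensity basis.
blower: 94 − 20·log₁₀(30.8/4.0) = 94 − 17.73 = 76.27 dB(A).
refrigeration condenser: 76 − 20·log₁₀(26.8/4.0) = 76 − 16.52 = 59.48 dB(A).
Σ 10^(L/10) = 4.325e+07 → L_total = 10·log₁₀(4.325e+07) = 76.36 dB(A).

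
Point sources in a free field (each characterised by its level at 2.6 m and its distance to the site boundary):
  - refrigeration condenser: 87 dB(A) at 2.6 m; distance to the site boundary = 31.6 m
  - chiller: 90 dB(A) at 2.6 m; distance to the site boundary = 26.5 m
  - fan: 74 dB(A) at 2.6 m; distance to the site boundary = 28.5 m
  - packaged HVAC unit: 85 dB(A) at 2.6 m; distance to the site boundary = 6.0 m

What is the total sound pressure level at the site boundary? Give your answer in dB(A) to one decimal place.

78.6 dB(A)

Apply inverse-square spreading to bring every level to the receiver, then sum 10^(L/10).
refrigeration condenser: 87 − 20·log₁₀(31.6/2.6) = 87 − 21.69 = 65.31 dB(A).
chiller: 90 − 20·log₁₀(26.5/2.6) = 90 − 20.17 = 69.83 dB(A).
fan: 74 − 20·log₁₀(28.5/2.6) = 74 − 20.80 = 53.20 dB(A).
packaged HVAC unit: 85 − 20·log₁₀(6.0/2.6) = 85 − 7.26 = 77.74 dB(A).
Σ 10^(L/10) = 7.261e+07 → L_total = 10·log₁₀(7.261e+07) = 78.61 dB(A).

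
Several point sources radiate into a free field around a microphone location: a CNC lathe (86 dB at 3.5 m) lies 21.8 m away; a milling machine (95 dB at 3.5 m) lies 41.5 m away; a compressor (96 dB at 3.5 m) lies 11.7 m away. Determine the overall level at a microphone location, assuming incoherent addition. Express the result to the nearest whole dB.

Propagate each source to the receiver with L = L_ref − 20·log₁₀(r/r_ref), then add intensities.
CNC lathe: 86 − 20·log₁₀(21.8/3.5) = 86 − 15.89 = 70.11 dB.
milling machine: 95 − 20·log₁₀(41.5/3.5) = 95 − 21.48 = 73.52 dB.
compressor: 96 − 20·log₁₀(11.7/3.5) = 96 − 10.48 = 85.52 dB.
Σ 10^(L/10) = 3.890e+08 → L_total = 10·log₁₀(3.890e+08) = 85.90 dB.

86 dB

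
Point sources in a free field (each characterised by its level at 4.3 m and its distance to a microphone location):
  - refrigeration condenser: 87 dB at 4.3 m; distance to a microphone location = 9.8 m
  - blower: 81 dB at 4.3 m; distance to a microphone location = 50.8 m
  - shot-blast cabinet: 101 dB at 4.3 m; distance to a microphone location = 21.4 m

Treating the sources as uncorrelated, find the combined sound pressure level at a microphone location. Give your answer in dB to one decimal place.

Apply inverse-square spreading to bring every level to the receiver, then sum 10^(L/10).
refrigeration condenser: 87 − 20·log₁₀(9.8/4.3) = 87 − 7.16 = 79.84 dB.
blower: 81 − 20·log₁₀(50.8/4.3) = 81 − 21.45 = 59.55 dB.
shot-blast cabinet: 101 − 20·log₁₀(21.4/4.3) = 101 − 13.94 = 87.06 dB.
Σ 10^(L/10) = 6.057e+08 → L_total = 10·log₁₀(6.057e+08) = 87.82 dB.

87.8 dB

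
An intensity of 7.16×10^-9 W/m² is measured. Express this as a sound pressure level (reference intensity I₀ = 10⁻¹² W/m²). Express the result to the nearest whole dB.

I/I₀ = 7.16×10^-9/10⁻¹² = 7.16×10^3, and L = 10·log₁₀(I/I₀).
L = 10·(0.8549 + 3) = 38.55 dB.

39 dB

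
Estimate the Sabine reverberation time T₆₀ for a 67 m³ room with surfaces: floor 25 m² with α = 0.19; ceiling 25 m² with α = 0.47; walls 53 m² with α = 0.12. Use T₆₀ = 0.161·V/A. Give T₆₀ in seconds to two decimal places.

Total absorption A = 25·0.19 + 25·0.47 + 53·0.12 = 22.86 m² sabins.
T₆₀ = 0.161·V/A = 0.161·67/22.86 = 0.472 s.

0.47 s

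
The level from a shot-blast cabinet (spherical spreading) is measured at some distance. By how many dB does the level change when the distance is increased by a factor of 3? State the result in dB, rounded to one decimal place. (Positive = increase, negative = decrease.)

Point-source spreading: ΔL = −20·log₁₀(r₂/r₁).
ΔL = −20·log₁₀(3) = -9.54 dB.

-9.5 dB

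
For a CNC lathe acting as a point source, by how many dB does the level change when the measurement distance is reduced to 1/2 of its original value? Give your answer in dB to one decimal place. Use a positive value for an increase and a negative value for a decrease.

+6.0 dB

Point-source spreading: ΔL = −20·log₁₀(r₂/r₁).
ΔL = −20·log₁₀(0.5) = +6.02 dB.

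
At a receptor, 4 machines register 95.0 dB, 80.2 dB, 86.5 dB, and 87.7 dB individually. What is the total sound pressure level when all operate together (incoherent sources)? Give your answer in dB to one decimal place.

96.3 dB

For uncorrelated sources the intensities add, so convert each level to linear form, sum, and take 10·log₁₀ of the total.
Σ 10^(L/10) = 10^(95.0/10) + 10^(80.2/10) + 10^(86.5/10) + 10^(87.7/10) = 4.303e+09.
L_total = 10·log₁₀(4.303e+09) = 96.34 dB.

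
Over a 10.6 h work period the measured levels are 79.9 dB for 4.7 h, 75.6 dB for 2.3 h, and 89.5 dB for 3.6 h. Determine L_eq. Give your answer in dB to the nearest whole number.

The energy average is taken in the linear domain: L_eq = 10·log₁₀[(Σ tᵢ·10^(Lᵢ/10))/T], T = 10.6 h.
Σ tᵢ·10^(Lᵢ/10) = 4.7·10^(79.9/10) + 2.3·10^(75.6/10) + 3.6·10^(89.5/10) = 3.751e+09.
L_eq = 10·log₁₀(3.751e+09/10.6) = 85.49 dB.

85 dB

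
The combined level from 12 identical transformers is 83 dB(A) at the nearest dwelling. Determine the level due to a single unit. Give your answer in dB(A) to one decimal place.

12 equal contributions raise the level by 10·log₁₀ 12 = 10.792 dB, so each unit alone gives 83 − 10.792.

72.2 dB(A)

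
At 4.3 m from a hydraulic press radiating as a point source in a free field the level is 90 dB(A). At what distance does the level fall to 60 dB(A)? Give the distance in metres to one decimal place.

Point-source spreading drops the level by 20·log₁₀(r₂/r₁); inverting, r₂/r₁ = 10^(ΔL/20).
r₂ = 4.3·10^((90−60)/20) = 4.3·10^(30.0/20) = 135.98 m.

136.0 m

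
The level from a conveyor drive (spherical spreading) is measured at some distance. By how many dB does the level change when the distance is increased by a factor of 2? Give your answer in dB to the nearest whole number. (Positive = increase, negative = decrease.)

Point-source spreading: ΔL = −20·log₁₀(r₂/r₁).
ΔL = −20·log₁₀(2) = -6.02 dB.

-6 dB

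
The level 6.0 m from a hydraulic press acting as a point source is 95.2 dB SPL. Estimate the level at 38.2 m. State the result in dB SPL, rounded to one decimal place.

79.1 dB SPL

For a point source, L₂ = L₁ − 20·log₁₀(r₂/r₁).
L₂ = 95.2 − 20·log₁₀(38.2/6.0) = 95.2 − 16.078 = 79.12 dB SPL.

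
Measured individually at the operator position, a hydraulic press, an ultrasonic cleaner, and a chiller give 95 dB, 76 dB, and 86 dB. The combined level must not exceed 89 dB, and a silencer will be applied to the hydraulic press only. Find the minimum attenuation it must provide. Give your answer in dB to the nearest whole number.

9 dB

The untreated sources together contribute 10^(76/10) + 10^(86/10) = 4.379e+08, i.e. 86.41 dB.
To meet 89 dB overall, the treated hydraulic press may contribute at most 10^(89/10) − 4.379e+08 = 3.564e+08, i.e. 85.52 dB.
So the hydraulic press must be reduced from 95 to 85.52 dB: IL = 9.48 dB.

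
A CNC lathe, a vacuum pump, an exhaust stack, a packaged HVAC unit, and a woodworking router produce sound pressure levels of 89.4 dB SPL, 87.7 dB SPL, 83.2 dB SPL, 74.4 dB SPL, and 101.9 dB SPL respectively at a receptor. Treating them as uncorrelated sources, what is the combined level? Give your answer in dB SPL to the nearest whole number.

102 dB SPL

Incoherent sources combine by intensity addition: L_total = 10·log₁₀(Σ 10^(L_i/10)).
Σ 10^(L/10) = 10^(89.4/10) + 10^(87.7/10) + 10^(83.2/10) + 10^(74.4/10) + 10^(101.9/10) = 1.718e+10.
L_total = 10·log₁₀(1.718e+10) = 102.35 dB SPL.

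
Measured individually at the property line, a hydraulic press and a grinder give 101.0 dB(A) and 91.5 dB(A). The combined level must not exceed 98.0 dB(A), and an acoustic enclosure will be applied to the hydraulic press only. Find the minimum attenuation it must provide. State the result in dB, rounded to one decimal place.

The untreated sources together contribute 10^(91.5/10) = 1.413e+09, i.e. 91.50 dB(A).
The limit corresponds to 10^(98.0/10) = 6.310e+09; subtracting the fixed part leaves 4.897e+09 for the hydraulic press, i.e. 96.90 dB(A).
Required insertion loss = 101.0 − 96.90 = 4.10 dB.

4.1 dB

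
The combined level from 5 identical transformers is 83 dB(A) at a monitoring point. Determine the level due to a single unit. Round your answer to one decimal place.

For N identical incoherent sources L_total = L₁ + 10·log₁₀ N, so L₁ = 83 − 10·log₁₀(5) = 83 − 6.990.

76.0 dB(A)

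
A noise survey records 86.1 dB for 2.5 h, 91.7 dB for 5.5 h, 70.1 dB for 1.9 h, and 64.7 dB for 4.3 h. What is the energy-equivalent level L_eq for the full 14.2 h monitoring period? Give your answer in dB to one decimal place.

The energy average is taken in the linear domain: L_eq = 10·log₁₀[(Σ tᵢ·10^(Lᵢ/10))/T], T = 14.2 h.
Σ tᵢ·10^(Lᵢ/10) = 2.5·10^(86.1/10) + 5.5·10^(91.7/10) + 1.9·10^(70.1/10) + 4.3·10^(64.7/10) = 9.186e+09.
L_eq = 10·log₁₀(9.186e+09/14.2) = 88.11 dB.

88.1 dB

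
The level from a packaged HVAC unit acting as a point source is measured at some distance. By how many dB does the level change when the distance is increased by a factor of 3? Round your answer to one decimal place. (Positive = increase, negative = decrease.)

With spherical spreading the level changes by −20·log₁₀(r₂/r₁).
ΔL = −20·log₁₀(3) = -9.54 dB.

-9.5 dB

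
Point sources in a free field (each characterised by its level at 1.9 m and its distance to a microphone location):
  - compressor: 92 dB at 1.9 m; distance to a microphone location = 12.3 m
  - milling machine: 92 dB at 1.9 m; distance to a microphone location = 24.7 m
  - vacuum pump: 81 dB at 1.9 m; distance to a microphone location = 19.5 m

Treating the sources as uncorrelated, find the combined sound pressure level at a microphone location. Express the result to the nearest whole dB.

Propagate each source to the receiver with L = L_ref − 20·log₁₀(r/r_ref), then add intensities.
compressor: 92 − 20·log₁₀(12.3/1.9) = 92 − 16.22 = 75.78 dB.
milling machine: 92 − 20·log₁₀(24.7/1.9) = 92 − 22.28 = 69.72 dB.
vacuum pump: 81 − 20·log₁₀(19.5/1.9) = 81 − 20.23 = 60.77 dB.
Σ 10^(L/10) = 4.839e+07 → L_total = 10·log₁₀(4.839e+07) = 76.85 dB.

77 dB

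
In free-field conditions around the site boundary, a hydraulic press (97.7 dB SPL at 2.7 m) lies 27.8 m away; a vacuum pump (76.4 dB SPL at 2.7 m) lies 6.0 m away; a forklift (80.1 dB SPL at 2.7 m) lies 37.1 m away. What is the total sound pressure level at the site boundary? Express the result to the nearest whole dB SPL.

78 dB SPL

Apply inverse-square spreading to bring every level to the receiver, then sum 10^(L/10).
hydraulic press: 97.7 − 20·log₁₀(27.8/2.7) = 97.7 − 20.25 = 77.45 dB SPL.
vacuum pump: 76.4 − 20·log₁₀(6.0/2.7) = 76.4 − 6.94 = 69.46 dB SPL.
forklift: 80.1 − 20·log₁₀(37.1/2.7) = 80.1 − 22.76 = 57.34 dB SPL.
Σ 10^(L/10) = 6.493e+07 → L_total = 10·log₁₀(6.493e+07) = 78.12 dB SPL.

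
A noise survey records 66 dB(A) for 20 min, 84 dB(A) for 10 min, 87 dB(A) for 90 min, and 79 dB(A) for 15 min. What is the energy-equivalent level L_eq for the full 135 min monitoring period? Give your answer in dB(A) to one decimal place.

The energy average is taken in the linear domain: L_eq = 10·log₁₀[(Σ tᵢ·10^(Lᵢ/10))/T], T = 135 min.
Σ tᵢ·10^(Lᵢ/10) = 20·10^(66/10) + 10·10^(84/10) + 90·10^(87/10) + 15·10^(79/10) = 4.889e+10.
L_eq = 10·log₁₀(4.889e+10/135) = 85.59 dB(A).

85.6 dB(A)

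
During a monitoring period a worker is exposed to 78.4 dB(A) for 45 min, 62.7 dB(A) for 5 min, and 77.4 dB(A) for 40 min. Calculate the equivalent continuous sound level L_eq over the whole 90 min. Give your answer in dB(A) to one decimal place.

77.7 dB(A)

The energy average is taken in the linear domain: L_eq = 10·log₁₀[(Σ tᵢ·10^(Lᵢ/10))/T], T = 90 min.
Σ tᵢ·10^(Lᵢ/10) = 45·10^(78.4/10) + 5·10^(62.7/10) + 40·10^(77.4/10) = 5.321e+09.
L_eq = 10·log₁₀(5.321e+09/90) = 77.72 dB(A).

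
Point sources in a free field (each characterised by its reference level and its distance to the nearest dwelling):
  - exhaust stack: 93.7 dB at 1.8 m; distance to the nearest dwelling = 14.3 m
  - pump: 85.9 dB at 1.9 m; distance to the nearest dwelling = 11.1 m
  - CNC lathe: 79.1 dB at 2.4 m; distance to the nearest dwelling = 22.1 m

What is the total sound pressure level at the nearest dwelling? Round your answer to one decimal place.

Propagate each source to the receiver with L = L_ref − 20·log₁₀(r/r_ref), then add intensities.
exhaust stack: 93.7 − 20·log₁₀(14.3/1.8) = 93.7 − 18.00 = 75.70 dB.
pump: 85.9 − 20·log₁₀(11.1/1.9) = 85.9 − 15.33 = 70.57 dB.
CNC lathe: 79.1 − 20·log₁₀(22.1/2.4) = 79.1 − 19.28 = 59.82 dB.
Σ 10^(L/10) = 4.950e+07 → L_total = 10·log₁₀(4.950e+07) = 76.95 dB.

76.9 dB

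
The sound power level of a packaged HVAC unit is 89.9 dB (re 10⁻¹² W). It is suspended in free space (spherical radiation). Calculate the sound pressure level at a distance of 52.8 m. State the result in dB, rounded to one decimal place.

44.5 dB

The power spreads over a sphere of area 4π·r², so L_p = L_w − 10·log₁₀(4π·r²).
4π·r² = 3.503e+04 m², 10·log₁₀ of that is 45.445 dB.
L_p = 89.9 − 45.445 = 44.46 dB.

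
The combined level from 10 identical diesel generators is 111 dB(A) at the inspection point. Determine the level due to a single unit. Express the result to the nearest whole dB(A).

For N identical incoherent sources L_total = L₁ + 10·log₁₀ N, so L₁ = 111 − 10·log₁₀(10) = 111 − 10.000.

101 dB(A)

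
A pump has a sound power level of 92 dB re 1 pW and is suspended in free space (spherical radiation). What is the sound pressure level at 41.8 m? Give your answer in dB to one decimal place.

L_p = L_w − 10·log₁₀(4π·r²) with r = 41.8 m.
4π·r² = 2.196e+04 m², 10·log₁₀ of that is 43.416 dB.
L_p = 92 − 43.416 = 48.58 dB.

48.6 dB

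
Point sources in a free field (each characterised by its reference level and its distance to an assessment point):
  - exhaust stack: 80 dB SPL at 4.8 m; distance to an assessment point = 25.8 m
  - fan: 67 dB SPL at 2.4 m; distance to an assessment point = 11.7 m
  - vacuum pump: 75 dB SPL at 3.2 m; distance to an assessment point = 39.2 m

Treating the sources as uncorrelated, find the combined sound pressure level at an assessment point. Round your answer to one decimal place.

65.9 dB SPL

Apply inverse-square spreading to bring every level to the receiver, then sum 10^(L/10).
exhaust stack: 80 − 20·log₁₀(25.8/4.8) = 80 − 14.61 = 65.39 dB SPL.
fan: 67 − 20·log₁₀(11.7/2.4) = 67 − 13.76 = 53.24 dB SPL.
vacuum pump: 75 − 20·log₁₀(39.2/3.2) = 75 − 21.76 = 53.24 dB SPL.
Σ 10^(L/10) = 3.883e+06 → L_total = 10·log₁₀(3.883e+06) = 65.89 dB SPL.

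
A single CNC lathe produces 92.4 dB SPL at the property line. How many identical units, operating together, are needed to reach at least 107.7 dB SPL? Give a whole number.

34

The shortfall is 107.7 − 92.4 = 15.3 dB, and N units add 10·log₁₀ N, so need 10·log₁₀ N ≥ 15.3.
N ≥ 10^(15.3/10) = 33.884, so N = 34.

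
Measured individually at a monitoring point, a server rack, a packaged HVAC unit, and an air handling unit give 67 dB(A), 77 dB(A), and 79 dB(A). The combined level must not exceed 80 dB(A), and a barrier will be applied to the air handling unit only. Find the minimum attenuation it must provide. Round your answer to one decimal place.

2.5 dB

Everything except the air handling unit sums to 10^(67/10) + 10^(77/10) = 5.513e+07 in linear terms, 77.41 dB(A).
To meet 80 dB(A) overall, the treated air handling unit may contribute at most 10^(80/10) − 5.513e+07 = 4.487e+07, i.e. 76.52 dB(A).
So the air handling unit must be reduced from 79 to 76.52 dB(A): IL = 2.48 dB.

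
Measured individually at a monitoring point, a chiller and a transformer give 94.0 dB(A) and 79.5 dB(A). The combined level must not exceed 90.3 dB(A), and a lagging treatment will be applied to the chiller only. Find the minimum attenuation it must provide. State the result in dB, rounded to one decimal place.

The untreated sources together contribute 10^(79.5/10) = 8.913e+07, i.e. 79.50 dB(A).
To meet 90.3 dB(A) overall, the treated chiller may contribute at most 10^(90.3/10) − 8.913e+07 = 9.824e+08, i.e. 89.92 dB(A).
Required insertion loss = 94.0 − 89.92 = 4.08 dB.

4.1 dB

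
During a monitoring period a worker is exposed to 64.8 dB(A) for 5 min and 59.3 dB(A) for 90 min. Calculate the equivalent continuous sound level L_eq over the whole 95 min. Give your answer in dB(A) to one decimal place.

59.8 dB(A)

Weight each interval's intensity by its duration and average over T = 95 min:
Σ tᵢ·10^(Lᵢ/10) = 5·10^(64.8/10) + 90·10^(59.3/10) = 9.170e+07.
L_eq = 10·log₁₀(9.170e+07/95) = 59.85 dB(A).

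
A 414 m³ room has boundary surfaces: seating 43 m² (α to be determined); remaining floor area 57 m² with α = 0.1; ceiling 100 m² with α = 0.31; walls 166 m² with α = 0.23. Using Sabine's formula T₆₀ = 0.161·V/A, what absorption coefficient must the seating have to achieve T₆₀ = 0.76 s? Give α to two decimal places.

0.30

A = 0.161·V/T₆₀ = 0.161·414/0.76 = 87.70 m² sabins.
Absorption from the other surfaces = 57·0.1 + 100·0.31 + 166·0.23 = 74.88 m², so the seating must supply 12.82 m² over 43 m².
α = 12.82/43 = 0.298.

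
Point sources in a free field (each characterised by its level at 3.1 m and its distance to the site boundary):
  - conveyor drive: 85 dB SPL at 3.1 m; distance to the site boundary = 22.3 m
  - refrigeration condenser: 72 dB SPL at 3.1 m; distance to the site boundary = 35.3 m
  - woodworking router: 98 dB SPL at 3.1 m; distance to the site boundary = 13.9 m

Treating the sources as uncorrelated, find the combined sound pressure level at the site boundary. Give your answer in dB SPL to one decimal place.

85.1 dB SPL

Propagate each source to the receiver with L = L_ref − 20·log₁₀(r/r_ref), then add intensities.
conveyor drive: 85 − 20·log₁₀(22.3/3.1) = 85 − 17.14 = 67.86 dB SPL.
refrigeration condenser: 72 − 20·log₁₀(35.3/3.1) = 72 − 21.13 = 50.87 dB SPL.
woodworking router: 98 − 20·log₁₀(13.9/3.1) = 98 − 13.03 = 84.97 dB SPL.
Σ 10^(L/10) = 3.201e+08 → L_total = 10·log₁₀(3.201e+08) = 85.05 dB SPL.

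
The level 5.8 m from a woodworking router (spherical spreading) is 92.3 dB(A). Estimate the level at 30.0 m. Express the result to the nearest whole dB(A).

Spherical spreading from a point source gives a 20·log₁₀(r₂/r₁) drop.
L₂ = 92.3 − 20·log₁₀(30.0/5.8) = 92.3 − 14.274 = 78.03 dB(A).

78 dB(A)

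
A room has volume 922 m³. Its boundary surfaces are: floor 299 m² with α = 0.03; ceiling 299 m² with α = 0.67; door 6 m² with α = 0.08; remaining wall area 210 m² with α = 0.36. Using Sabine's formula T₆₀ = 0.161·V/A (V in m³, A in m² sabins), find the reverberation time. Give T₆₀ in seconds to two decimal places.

Total absorption A = 299·0.03 + 299·0.67 + 6·0.08 + 210·0.36 = 285.38 m² sabins.
T₆₀ = 0.161·V/A = 0.161·922/285.38 = 0.520 s.

0.52 s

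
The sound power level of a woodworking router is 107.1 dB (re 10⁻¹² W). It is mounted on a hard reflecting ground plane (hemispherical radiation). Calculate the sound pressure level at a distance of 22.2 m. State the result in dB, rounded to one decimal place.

72.2 dB

The power spreads over a hemisphere of area 2π·r², so L_p = L_w − 10·log₁₀(2π·r²).
2π·r² = 3097 m², 10·log₁₀ of that is 34.909 dB.
L_p = 107.1 − 34.909 = 72.19 dB.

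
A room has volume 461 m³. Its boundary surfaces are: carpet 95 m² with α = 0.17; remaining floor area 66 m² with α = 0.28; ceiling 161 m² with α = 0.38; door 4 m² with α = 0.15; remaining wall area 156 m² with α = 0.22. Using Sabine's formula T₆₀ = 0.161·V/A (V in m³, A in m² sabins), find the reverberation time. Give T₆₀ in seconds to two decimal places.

0.57 s

Total absorption A = 95·0.17 + 66·0.28 + 161·0.38 + 4·0.15 + 156·0.22 = 130.73 m² sabins.
T₆₀ = 0.161·V/A = 0.161·461/130.73 = 0.568 s.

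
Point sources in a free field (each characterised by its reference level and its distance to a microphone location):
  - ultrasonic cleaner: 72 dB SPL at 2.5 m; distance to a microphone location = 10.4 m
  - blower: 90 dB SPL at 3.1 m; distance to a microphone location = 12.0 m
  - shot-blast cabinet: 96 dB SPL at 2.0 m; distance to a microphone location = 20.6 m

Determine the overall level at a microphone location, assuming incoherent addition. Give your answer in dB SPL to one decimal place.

80.2 dB SPL

First find each source's level at the receiver (point-source: −20·log₁₀(r/r_ref)), then combine on an intensity basis.
ultrasonic cleaner: 72 − 20·log₁₀(10.4/2.5) = 72 − 12.38 = 59.62 dB SPL.
blower: 90 − 20·log₁₀(12.0/3.1) = 90 − 11.76 = 78.24 dB SPL.
shot-blast cabinet: 96 − 20·log₁₀(20.6/2.0) = 96 − 20.26 = 75.74 dB SPL.
Σ 10^(L/10) = 1.052e+08 → L_total = 10·log₁₀(1.052e+08) = 80.22 dB SPL.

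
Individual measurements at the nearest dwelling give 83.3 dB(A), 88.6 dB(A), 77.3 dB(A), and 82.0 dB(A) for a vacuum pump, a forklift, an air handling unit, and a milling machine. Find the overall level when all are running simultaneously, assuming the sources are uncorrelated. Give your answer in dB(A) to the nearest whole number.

91 dB(A)

Incoherent sources combine by intensity addition: L_total = 10·log₁₀(Σ 10^(L_i/10)).
Σ 10^(L/10) = 10^(83.3/10) + 10^(88.6/10) + 10^(77.3/10) + 10^(82.0/10) = 1.150e+09.
L_total = 10·log₁₀(1.150e+09) = 90.61 dB(A).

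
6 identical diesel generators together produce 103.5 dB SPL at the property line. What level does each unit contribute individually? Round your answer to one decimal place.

95.7 dB SPL

6 equal contributions raise the level by 10·log₁₀ 6 = 7.782 dB, so each unit alone gives 103.5 − 7.782.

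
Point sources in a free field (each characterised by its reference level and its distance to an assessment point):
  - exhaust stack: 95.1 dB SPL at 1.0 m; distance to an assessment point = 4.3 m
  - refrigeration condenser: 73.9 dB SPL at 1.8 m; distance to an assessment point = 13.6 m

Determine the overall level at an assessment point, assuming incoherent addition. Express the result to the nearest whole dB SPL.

First find each source's level at the receiver (point-source: −20·log₁₀(r/r_ref)), then combine on an intensity basis.
exhaust stack: 95.1 − 20·log₁₀(4.3/1.0) = 95.1 − 12.67 = 82.43 dB SPL.
refrigeration condenser: 73.9 − 20·log₁₀(13.6/1.8) = 73.9 − 17.57 = 56.33 dB SPL.
Σ 10^(L/10) = 1.754e+08 → L_total = 10·log₁₀(1.754e+08) = 82.44 dB SPL.

82 dB SPL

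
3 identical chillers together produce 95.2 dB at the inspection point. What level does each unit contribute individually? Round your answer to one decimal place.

3 equal contributions raise the level by 10·log₁₀ 3 = 4.771 dB, so each unit alone gives 95.2 − 4.771.

90.4 dB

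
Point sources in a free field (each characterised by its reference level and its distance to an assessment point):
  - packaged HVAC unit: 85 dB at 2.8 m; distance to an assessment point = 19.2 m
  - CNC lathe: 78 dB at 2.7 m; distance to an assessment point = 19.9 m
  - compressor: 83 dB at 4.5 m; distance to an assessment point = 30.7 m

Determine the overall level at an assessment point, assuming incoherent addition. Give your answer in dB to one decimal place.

Apply inverse-square spreading to bring every level to the receiver, then sum 10^(L/10).
packaged HVAC unit: 85 − 20·log₁₀(19.2/2.8) = 85 − 16.72 = 68.28 dB.
CNC lathe: 78 − 20·log₁₀(19.9/2.7) = 78 − 17.35 = 60.65 dB.
compressor: 83 − 20·log₁₀(30.7/4.5) = 83 − 16.68 = 66.32 dB.
Σ 10^(L/10) = 1.217e+07 → L_total = 10·log₁₀(1.217e+07) = 70.85 dB.

70.9 dB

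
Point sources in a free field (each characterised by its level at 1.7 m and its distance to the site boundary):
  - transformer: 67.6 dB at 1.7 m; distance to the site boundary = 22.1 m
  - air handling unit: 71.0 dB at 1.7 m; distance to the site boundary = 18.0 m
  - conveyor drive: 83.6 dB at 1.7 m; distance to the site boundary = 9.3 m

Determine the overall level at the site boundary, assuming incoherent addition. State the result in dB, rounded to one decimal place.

68.9 dB

Apply inverse-square spreading to bring every level to the receiver, then sum 10^(L/10).
transformer: 67.6 − 20·log₁₀(22.1/1.7) = 67.6 − 22.28 = 45.32 dB.
air handling unit: 71.0 − 20·log₁₀(18.0/1.7) = 71.0 − 20.50 = 50.50 dB.
conveyor drive: 83.6 − 20·log₁₀(9.3/1.7) = 83.6 − 14.76 = 68.84 dB.
Σ 10^(L/10) = 7.801e+06 → L_total = 10·log₁₀(7.801e+06) = 68.92 dB.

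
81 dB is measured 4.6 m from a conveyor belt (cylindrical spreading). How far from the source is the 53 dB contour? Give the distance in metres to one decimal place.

2902.4 m

The 28.0 dB drop corresponds to a distance ratio of 10^(28.0/10) for a line source.
r₂ = 4.6·10^((81−53)/10) = 4.6·10^(28.0/10) = 2902.40 m.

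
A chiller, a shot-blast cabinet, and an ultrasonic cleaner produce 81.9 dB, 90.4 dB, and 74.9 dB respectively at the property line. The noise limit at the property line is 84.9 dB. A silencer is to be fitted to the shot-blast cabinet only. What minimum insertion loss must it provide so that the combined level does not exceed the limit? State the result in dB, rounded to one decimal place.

9.5 dB

The untreated sources together contribute 10^(81.9/10) + 10^(74.9/10) = 1.858e+08, i.e. 82.69 dB.
The limit corresponds to 10^(84.9/10) = 3.090e+08; subtracting the fixed part leaves 1.232e+08 for the shot-blast cabinet, i.e. 80.91 dB.
Required insertion loss = 90.4 − 80.91 = 9.49 dB.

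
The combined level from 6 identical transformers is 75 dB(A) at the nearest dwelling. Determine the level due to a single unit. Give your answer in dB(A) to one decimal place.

6 equal contributions raise the level by 10·log₁₀ 6 = 7.782 dB, so each unit alone gives 75 − 7.782.

67.2 dB(A)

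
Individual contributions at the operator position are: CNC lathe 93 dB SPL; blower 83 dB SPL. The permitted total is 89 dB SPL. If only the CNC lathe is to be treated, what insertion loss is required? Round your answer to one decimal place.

5.3 dB

The untreated sources together contribute 10^(83/10) = 1.995e+08, i.e. 83.00 dB SPL.
To meet 89 dB SPL overall, the treated CNC lathe may contribute at most 10^(89/10) − 1.995e+08 = 5.948e+08, i.e. 87.74 dB SPL.
So the CNC lathe must be reduced from 93 to 87.74 dB SPL: IL = 5.26 dB.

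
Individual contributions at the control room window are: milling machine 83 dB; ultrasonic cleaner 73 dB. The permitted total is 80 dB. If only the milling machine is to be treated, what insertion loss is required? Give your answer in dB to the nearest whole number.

4 dB

Fixed contribution from the other source: Σ 10^(L/10) = 10^(73/10) = 1.995e+07 (73.00 dB).
The limit corresponds to 10^(80/10) = 1.000e+08; subtracting the fixed part leaves 8.005e+07 for the milling machine, i.e. 79.03 dB.
So the milling machine must be reduced from 83 to 79.03 dB: IL = 3.97 dB.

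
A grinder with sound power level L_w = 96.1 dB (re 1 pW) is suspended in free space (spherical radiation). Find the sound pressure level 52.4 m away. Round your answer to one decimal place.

The power spreads over a sphere of area 4π·r², so L_p = L_w − 10·log₁₀(4π·r²).
4π·r² = 3.45e+04 m², 10·log₁₀ of that is 45.379 dB.
L_p = 96.1 − 45.379 = 50.72 dB.

50.7 dB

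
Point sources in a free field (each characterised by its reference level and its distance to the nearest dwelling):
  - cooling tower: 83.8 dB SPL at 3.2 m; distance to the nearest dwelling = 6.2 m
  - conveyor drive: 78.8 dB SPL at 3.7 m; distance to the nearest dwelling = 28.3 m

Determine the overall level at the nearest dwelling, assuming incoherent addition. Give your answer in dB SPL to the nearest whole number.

78 dB SPL

First find each source's level at the receiver (point-source: −20·log₁₀(r/r_ref)), then combine on an intensity basis.
cooling tower: 83.8 − 20·log₁₀(6.2/3.2) = 83.8 − 5.74 = 78.06 dB SPL.
conveyor drive: 78.8 − 20·log₁₀(28.3/3.7) = 78.8 − 17.67 = 61.13 dB SPL.
Σ 10^(L/10) = 6.520e+07 → L_total = 10·log₁₀(6.520e+07) = 78.14 dB SPL.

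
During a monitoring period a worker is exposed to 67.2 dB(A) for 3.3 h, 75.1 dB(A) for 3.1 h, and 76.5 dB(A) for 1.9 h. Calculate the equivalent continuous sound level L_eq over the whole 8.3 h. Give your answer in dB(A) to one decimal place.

Weight each interval's intensity by its duration and average over T = 8.3 h:
Σ tᵢ·10^(Lᵢ/10) = 3.3·10^(67.2/10) + 3.1·10^(75.1/10) + 1.9·10^(76.5/10) = 2.025e+08.
L_eq = 10·log₁₀(2.025e+08/8.3) = 73.87 dB(A).

73.9 dB(A)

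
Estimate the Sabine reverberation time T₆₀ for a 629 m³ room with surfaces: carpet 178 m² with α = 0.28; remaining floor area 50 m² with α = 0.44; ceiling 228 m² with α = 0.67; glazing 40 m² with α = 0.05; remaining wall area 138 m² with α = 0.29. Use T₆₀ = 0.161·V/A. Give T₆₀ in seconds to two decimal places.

0.38 s

Total absorption A = 178·0.28 + 50·0.44 + 228·0.67 + 40·0.05 + 138·0.29 = 266.62 m² sabins.
T₆₀ = 0.161·V/A = 0.161·629/266.62 = 0.380 s.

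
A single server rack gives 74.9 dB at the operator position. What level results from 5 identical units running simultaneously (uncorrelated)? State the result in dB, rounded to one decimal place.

L_total = L₁ + 10·log₁₀ N for N identical incoherent sources.
L_total = 74.9 + 10·log₁₀(5) = 74.9 + 6.990 = 81.89 dB.

81.9 dB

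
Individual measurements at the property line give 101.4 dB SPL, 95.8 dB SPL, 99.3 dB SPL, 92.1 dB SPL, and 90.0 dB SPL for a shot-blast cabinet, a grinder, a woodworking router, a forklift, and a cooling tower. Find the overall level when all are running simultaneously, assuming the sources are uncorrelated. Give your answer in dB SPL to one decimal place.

104.6 dB SPL

Incoherent sources combine by intensity addition: L_total = 10·log₁₀(Σ 10^(L_i/10)).
Σ 10^(L/10) = 10^(101.4/10) + 10^(95.8/10) + 10^(99.3/10) + 10^(92.1/10) + 10^(90.0/10) = 2.874e+10.
L_total = 10·log₁₀(2.874e+10) = 104.58 dB SPL.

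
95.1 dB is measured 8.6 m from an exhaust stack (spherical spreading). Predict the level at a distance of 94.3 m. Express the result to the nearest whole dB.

Spherical spreading from a point source gives a 20·log₁₀(r₂/r₁) drop.
L₂ = 95.1 − 20·log₁₀(94.3/8.6) = 95.1 − 20.800 = 74.30 dB.

74 dB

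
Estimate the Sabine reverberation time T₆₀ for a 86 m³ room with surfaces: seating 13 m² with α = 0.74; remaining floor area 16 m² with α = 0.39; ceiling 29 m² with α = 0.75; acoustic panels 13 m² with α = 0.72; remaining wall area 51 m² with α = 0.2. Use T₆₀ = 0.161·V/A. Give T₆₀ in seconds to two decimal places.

Summing Sᵢαᵢ: 13·0.74 + 16·0.39 + 29·0.75 + 13·0.72 + 51·0.2 = 57.17 m².
T₆₀ = 0.161·V/A = 0.161·86/57.17 = 0.242 s.

0.24 s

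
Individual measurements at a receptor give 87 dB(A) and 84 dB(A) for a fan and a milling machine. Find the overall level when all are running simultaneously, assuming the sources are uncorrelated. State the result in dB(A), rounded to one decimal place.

Incoherent sources combine by intensity addition: L_total = 10·log₁₀(Σ 10^(L_i/10)).
Σ 10^(L/10) = 10^(87/10) + 10^(84/10) = 7.524e+08.
L_total = 10·log₁₀(7.524e+08) = 88.76 dB(A).

88.8 dB(A)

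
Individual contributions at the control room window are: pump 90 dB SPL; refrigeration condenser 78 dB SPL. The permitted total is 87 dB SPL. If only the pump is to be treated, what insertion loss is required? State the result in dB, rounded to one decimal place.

3.6 dB

Fixed contribution from the other source: Σ 10^(L/10) = 10^(78/10) = 6.310e+07 (78.00 dB SPL).
To meet 87 dB SPL overall, the treated pump may contribute at most 10^(87/10) − 6.310e+07 = 4.381e+08, i.e. 86.42 dB SPL.
So the pump must be reduced from 90 to 86.42 dB SPL: IL = 3.58 dB.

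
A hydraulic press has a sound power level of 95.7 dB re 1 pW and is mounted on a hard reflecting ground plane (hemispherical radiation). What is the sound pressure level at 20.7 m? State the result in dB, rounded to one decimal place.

61.4 dB

Free-field hemispherical radiation: L_p = L_w − 10·log₁₀(2π·r²), r = 20.7 m.
2π·r² = 2692 m², 10·log₁₀ of that is 34.301 dB.
L_p = 95.7 − 34.301 = 61.40 dB.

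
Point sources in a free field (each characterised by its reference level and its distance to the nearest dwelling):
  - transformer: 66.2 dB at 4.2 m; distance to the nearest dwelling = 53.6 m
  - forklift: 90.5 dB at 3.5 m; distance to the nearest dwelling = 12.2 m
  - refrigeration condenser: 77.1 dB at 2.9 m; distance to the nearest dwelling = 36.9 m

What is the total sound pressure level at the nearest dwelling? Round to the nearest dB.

Propagate each source to the receiver with L = L_ref − 20·log₁₀(r/r_ref), then add intensities.
transformer: 66.2 − 20·log₁₀(53.6/4.2) = 66.2 − 22.12 = 44.08 dB.
forklift: 90.5 − 20·log₁₀(12.2/3.5) = 90.5 − 10.85 = 79.65 dB.
refrigeration condenser: 77.1 − 20·log₁₀(36.9/2.9) = 77.1 − 22.09 = 55.01 dB.
Σ 10^(L/10) = 9.269e+07 → L_total = 10·log₁₀(9.269e+07) = 79.67 dB.

80 dB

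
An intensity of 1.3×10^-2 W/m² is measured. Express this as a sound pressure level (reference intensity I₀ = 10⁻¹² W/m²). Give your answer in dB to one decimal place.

L = 10·log₁₀(I/I₀) = 10·log₁₀(1.3×10^-2/10⁻¹²) = 10·log₁₀(1.3×10^10).
L = 10·(0.1139 + 10) = 101.14 dB.

101.1 dB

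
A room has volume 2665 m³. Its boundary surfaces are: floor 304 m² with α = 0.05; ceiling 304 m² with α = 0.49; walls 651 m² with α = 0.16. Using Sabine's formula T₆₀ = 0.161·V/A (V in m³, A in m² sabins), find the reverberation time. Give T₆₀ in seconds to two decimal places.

1.60 s

Summing Sᵢαᵢ: 304·0.05 + 304·0.49 + 651·0.16 = 268.32 m².
T₆₀ = 0.161 × 2665 / 268.32 = 1.599 s.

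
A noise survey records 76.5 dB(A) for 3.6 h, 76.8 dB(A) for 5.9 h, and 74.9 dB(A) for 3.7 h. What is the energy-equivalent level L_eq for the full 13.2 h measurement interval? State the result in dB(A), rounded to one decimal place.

76.3 dB(A)

The energy average is taken in the linear domain: L_eq = 10·log₁₀[(Σ tᵢ·10^(Lᵢ/10))/T], T = 13.2 h.
Σ tᵢ·10^(Lᵢ/10) = 3.6·10^(76.5/10) + 5.9·10^(76.8/10) + 3.7·10^(74.9/10) = 5.575e+08.
L_eq = 10·log₁₀(5.575e+08/13.2) = 76.26 dB(A).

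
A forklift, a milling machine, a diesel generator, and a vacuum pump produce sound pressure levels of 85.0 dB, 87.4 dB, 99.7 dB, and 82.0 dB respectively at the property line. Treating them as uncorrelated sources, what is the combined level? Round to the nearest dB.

Incoherent sources combine by intensity addition: L_total = 10·log₁₀(Σ 10^(L_i/10)).
Σ 10^(L/10) = 10^(85.0/10) + 10^(87.4/10) + 10^(99.7/10) + 10^(82.0/10) = 1.036e+10.
L_total = 10·log₁₀(1.036e+10) = 100.15 dB.

100 dB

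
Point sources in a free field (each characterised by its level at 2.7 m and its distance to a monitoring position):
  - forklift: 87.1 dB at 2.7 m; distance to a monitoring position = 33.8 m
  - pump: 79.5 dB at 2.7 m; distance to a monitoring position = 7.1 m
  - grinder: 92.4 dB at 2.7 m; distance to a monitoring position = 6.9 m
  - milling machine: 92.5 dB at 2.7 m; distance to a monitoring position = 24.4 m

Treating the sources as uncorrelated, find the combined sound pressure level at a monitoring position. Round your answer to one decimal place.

Propagate each source to the receiver with L = L_ref − 20·log₁₀(r/r_ref), then add intensities.
forklift: 87.1 − 20·log₁₀(33.8/2.7) = 87.1 − 21.95 = 65.15 dB.
pump: 79.5 − 20·log₁₀(7.1/2.7) = 79.5 − 8.40 = 71.10 dB.
grinder: 92.4 − 20·log₁₀(6.9/2.7) = 92.4 − 8.15 = 84.25 dB.
milling machine: 92.5 − 20·log₁₀(24.4/2.7) = 92.5 − 19.12 = 73.38 dB.
Σ 10^(L/10) = 3.040e+08 → L_total = 10·log₁₀(3.040e+08) = 84.83 dB.

84.8 dB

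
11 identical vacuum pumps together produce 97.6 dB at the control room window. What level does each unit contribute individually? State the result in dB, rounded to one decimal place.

Dividing the total intensity by 11 lowers the level by 10·log₁₀ 11 = 10.414 dB: L₁ = 97.6 − 10.414.

87.2 dB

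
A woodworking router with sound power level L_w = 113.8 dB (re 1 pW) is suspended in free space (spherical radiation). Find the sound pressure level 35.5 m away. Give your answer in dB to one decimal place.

L_p = L_w − 10·log₁₀(4π·r²) with r = 35.5 m.
4π·r² = 1.584e+04 m², 10·log₁₀ of that is 41.997 dB.
L_p = 113.8 − 41.997 = 71.80 dB.

71.8 dB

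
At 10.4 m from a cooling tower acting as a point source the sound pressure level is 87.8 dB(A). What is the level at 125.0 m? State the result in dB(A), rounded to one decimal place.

66.2 dB(A)

Point-source attenuation: ΔL = 20·log₁₀(r₂/r₁) = 20·log₁₀(125.0/10.4) = 21.598 dB.
L₂ = 87.8 − 20·log₁₀(125.0/10.4) = 87.8 − 21.598 = 66.20 dB(A).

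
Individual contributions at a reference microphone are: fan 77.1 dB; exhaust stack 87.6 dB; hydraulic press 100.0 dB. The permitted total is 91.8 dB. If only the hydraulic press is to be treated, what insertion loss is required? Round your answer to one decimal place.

10.5 dB

Everything except the hydraulic press sums to 10^(77.1/10) + 10^(87.6/10) = 6.267e+08 in linear terms, 87.97 dB.
To meet 91.8 dB overall, the treated hydraulic press may contribute at most 10^(91.8/10) − 6.267e+08 = 8.868e+08, i.e. 89.48 dB.
So the hydraulic press must be reduced from 100.0 to 89.48 dB: IL = 10.52 dB.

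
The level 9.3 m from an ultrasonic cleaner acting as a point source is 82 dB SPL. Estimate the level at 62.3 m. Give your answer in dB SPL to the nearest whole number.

For a point source, L₂ = L₁ − 20·log₁₀(r₂/r₁).
L₂ = 82 − 20·log₁₀(62.3/9.3) = 82 − 16.520 = 65.48 dB SPL.

65 dB SPL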